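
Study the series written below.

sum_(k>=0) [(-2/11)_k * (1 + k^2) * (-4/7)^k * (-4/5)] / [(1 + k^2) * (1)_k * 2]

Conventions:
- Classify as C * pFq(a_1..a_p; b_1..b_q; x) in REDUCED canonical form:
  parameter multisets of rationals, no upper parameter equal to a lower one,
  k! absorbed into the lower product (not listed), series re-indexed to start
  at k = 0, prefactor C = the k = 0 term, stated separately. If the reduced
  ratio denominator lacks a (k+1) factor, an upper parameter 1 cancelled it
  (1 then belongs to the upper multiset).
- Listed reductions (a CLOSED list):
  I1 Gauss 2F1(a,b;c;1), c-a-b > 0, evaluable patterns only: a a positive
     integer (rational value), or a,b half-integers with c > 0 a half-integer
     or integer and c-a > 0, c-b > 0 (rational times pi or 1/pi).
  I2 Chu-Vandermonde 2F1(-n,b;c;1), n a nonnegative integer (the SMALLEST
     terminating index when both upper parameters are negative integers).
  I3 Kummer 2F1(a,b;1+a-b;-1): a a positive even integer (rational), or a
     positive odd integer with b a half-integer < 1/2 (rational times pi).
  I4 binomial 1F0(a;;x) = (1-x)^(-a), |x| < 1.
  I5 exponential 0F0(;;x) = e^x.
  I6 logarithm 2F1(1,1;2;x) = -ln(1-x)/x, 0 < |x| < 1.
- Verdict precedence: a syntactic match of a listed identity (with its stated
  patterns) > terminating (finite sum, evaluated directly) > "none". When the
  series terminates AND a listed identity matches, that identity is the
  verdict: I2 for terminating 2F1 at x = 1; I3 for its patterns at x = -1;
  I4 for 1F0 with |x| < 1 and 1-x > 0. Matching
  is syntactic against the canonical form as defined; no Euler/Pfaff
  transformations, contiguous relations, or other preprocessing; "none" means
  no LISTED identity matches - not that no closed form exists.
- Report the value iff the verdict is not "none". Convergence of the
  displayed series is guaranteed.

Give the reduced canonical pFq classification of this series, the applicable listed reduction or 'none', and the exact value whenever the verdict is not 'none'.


This is -2/5 * 1F0(-2/11; -; -4/7) in reduced canonical form. Verdict: binomial (I4) applies (the 1F0 binomial series: exponent 2/11, x = -4/7). Its exact value is (-2/5) * (11/7)^(2/11).

The tell: with t_0 = -2/5, (1)_k (prefactor -2/5) is k! itself.
Term ratio: r(k) = (-4/7) * (k-2/11) / [(k+1)] ; factor over Q: parameters, x = (-4/7), and C = -2/5.


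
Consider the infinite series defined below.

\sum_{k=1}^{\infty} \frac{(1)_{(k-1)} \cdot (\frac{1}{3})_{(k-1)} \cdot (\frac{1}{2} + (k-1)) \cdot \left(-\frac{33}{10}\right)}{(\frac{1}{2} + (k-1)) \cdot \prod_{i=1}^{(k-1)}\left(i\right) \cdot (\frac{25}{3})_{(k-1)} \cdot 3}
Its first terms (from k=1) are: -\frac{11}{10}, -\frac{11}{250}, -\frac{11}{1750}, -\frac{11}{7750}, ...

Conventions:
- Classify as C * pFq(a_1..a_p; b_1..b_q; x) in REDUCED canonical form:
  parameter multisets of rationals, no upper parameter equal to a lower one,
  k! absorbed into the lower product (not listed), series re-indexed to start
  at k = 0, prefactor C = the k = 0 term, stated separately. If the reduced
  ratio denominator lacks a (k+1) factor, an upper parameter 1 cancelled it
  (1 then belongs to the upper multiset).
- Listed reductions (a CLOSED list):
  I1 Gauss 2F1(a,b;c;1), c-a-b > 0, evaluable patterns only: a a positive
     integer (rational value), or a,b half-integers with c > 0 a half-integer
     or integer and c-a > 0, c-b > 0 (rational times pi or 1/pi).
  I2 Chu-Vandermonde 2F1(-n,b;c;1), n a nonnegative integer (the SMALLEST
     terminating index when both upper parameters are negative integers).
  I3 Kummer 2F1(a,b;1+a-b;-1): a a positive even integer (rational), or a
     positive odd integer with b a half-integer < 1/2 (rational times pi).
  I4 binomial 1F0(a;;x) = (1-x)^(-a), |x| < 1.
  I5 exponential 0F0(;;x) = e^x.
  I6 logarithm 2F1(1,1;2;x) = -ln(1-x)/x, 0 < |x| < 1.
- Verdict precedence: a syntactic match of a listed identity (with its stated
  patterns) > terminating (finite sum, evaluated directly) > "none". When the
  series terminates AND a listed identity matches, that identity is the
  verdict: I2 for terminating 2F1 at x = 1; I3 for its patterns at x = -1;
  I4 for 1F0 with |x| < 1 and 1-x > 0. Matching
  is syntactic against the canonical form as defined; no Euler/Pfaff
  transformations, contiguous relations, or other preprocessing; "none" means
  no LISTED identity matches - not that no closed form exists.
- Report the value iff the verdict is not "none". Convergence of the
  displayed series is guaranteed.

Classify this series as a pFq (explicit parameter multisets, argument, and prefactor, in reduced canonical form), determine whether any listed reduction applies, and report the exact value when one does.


With C = -\frac{11}{10}: the canonical form is 2F1(\frac{1}{3}, 1; \frac{25}{3}; 1). Verdict: this is Gauss (I1, integer-parameter pattern) (x = 1: the Gamma ratio telescopes since c-a-b = 7 > 0 and a = 1 in Z>0). Exact value: -\frac{121}{105}.

Key step: from the first term -\frac{11}{10}: the factor k + 1/2 cancels (top and bottom), leaving prefactor -11/10.
Adjacent-term ratio: r(k) = 1 * (k+\frac{1}{3}) (k+1) / [(k+\frac{25}{3}) (k+1)] - rational; roots negated = parameters, x = 1, C = -\frac{11}{10}.


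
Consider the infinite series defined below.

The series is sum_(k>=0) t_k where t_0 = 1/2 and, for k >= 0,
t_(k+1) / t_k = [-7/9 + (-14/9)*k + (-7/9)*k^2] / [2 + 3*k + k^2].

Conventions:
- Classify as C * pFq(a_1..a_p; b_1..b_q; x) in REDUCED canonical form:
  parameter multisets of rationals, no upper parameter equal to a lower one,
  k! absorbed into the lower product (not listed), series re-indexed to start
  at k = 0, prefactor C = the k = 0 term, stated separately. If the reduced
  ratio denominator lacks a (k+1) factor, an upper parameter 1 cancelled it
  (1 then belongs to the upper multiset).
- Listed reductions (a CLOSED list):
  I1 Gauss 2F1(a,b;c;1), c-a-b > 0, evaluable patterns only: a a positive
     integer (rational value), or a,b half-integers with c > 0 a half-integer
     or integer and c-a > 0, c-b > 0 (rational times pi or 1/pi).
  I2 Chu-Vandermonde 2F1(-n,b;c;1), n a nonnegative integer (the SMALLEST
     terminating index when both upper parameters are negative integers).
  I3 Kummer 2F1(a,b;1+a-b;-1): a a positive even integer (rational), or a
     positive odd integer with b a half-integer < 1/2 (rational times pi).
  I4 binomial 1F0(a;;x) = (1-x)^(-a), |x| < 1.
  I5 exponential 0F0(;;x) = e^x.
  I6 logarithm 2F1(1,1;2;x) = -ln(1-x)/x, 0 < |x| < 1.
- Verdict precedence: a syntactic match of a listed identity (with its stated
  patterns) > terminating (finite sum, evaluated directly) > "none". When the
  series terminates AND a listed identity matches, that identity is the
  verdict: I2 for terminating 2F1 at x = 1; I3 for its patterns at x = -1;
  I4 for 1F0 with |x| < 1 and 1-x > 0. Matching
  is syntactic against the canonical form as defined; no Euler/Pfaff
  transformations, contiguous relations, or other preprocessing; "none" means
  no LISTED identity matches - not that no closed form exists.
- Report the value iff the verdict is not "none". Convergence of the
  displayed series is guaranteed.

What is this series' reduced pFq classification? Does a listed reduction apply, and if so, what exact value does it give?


x = -7/9 here; the reduced form reads 2F1, upper {1, 1}, lower {2}, C = 1/2. Verdict at x = -7/9: the I6 logarithm reduction matches (the logarithm: parameters (1,1;2), x = -7/9). Its exact value is (9/14) * ln(16/9).

The tell: with t_0 = 1/2, the expanded ratio factors over Q; C = 1/2, x = -7/9, roots give parameters.
Adjacent-term ratio: r(k) = (-7/9) * (k+1) (k+1) / [(k+2) (k+1)] - rational in k, leading ratio (-7/9); with t_0 = 1/2, classification follows.


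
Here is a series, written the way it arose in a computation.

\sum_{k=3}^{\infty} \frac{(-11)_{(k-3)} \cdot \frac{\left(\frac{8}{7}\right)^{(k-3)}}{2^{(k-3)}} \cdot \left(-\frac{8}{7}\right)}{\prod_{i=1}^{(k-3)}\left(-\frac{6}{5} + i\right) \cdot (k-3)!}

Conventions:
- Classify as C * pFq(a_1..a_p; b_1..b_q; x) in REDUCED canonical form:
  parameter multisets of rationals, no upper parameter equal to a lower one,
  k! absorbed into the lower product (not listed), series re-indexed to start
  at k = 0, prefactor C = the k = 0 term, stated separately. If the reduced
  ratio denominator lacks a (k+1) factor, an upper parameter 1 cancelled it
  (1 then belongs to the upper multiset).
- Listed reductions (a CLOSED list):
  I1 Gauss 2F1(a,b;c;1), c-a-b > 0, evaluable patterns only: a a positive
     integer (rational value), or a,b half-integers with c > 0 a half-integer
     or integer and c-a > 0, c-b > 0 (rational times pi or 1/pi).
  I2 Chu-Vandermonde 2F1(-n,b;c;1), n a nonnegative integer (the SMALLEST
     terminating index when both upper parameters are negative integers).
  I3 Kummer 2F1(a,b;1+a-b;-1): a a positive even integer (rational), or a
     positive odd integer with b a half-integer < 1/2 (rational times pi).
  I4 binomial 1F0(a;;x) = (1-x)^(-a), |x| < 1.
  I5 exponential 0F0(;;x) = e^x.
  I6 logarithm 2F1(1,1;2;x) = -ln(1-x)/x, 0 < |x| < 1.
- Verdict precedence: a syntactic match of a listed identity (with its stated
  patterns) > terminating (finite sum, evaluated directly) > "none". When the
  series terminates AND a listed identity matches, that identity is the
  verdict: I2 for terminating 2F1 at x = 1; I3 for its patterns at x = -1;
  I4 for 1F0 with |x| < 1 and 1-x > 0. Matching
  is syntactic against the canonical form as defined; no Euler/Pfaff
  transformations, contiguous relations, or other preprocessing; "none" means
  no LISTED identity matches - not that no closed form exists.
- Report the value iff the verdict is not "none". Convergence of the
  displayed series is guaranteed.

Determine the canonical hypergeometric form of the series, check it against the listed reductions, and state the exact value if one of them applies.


With C = -\frac{8}{7}: the canonical form is 1F1(-11; -\frac{1}{5}; \frac{4}{7}). Verdict: terminating at k = 11: the factor (-11)_k kills every later term; summing the 12 survivors is exact. Value: \frac{4934943085418314293368}{515100743550896726223}.

The tell: x = \frac{4}{7} and the lower running product (C = -8/7) is a rising factorial.
Step ratio: r(k) = \frac{4}{7} * (k-11) / [(k-\frac{1}{5}) (k+1)] - rational; roots negated = parameters, x = \frac{4}{7}, C = -\frac{8}{7}.


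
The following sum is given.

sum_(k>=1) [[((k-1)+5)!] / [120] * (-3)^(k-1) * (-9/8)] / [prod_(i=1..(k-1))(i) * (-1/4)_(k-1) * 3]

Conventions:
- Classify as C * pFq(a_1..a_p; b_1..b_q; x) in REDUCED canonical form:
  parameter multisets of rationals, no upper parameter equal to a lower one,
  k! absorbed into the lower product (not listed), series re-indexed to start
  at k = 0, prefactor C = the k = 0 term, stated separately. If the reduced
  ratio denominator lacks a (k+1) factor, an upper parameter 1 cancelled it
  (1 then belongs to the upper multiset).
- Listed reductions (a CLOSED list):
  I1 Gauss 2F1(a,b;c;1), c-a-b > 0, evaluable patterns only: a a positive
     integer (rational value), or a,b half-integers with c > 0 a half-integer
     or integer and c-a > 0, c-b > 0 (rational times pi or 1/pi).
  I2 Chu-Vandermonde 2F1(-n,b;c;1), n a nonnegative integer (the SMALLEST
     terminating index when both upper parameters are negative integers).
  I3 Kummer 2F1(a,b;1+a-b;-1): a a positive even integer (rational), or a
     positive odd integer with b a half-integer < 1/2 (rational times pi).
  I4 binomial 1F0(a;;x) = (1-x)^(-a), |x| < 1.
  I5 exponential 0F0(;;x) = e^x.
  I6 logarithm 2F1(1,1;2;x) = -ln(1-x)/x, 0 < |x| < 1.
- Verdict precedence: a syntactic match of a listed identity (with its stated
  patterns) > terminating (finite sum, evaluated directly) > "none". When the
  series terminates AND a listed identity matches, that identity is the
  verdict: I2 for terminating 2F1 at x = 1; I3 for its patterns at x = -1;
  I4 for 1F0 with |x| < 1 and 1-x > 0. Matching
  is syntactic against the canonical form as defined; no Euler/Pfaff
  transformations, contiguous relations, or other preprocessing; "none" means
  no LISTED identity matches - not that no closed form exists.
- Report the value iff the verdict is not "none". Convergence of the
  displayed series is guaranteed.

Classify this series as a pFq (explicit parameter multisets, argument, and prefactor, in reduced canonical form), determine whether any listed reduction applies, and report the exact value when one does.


Structural cue: t_0 being -3/8, the product of the first k integers (prefactor -3/8) is k!.
Ratio: r(k) = (-3) * (k+6) / [(k-1/4) (k+1)] - rational in k. x = (-3); t_0 = -3/8; negate the roots.

With C = -3/8: the canonical form is 1F1(6; -1/4; -3). Verdict: none. A 1F1 with upper {6} fits none of I1-I6 at x = -3; the sum runs forever.


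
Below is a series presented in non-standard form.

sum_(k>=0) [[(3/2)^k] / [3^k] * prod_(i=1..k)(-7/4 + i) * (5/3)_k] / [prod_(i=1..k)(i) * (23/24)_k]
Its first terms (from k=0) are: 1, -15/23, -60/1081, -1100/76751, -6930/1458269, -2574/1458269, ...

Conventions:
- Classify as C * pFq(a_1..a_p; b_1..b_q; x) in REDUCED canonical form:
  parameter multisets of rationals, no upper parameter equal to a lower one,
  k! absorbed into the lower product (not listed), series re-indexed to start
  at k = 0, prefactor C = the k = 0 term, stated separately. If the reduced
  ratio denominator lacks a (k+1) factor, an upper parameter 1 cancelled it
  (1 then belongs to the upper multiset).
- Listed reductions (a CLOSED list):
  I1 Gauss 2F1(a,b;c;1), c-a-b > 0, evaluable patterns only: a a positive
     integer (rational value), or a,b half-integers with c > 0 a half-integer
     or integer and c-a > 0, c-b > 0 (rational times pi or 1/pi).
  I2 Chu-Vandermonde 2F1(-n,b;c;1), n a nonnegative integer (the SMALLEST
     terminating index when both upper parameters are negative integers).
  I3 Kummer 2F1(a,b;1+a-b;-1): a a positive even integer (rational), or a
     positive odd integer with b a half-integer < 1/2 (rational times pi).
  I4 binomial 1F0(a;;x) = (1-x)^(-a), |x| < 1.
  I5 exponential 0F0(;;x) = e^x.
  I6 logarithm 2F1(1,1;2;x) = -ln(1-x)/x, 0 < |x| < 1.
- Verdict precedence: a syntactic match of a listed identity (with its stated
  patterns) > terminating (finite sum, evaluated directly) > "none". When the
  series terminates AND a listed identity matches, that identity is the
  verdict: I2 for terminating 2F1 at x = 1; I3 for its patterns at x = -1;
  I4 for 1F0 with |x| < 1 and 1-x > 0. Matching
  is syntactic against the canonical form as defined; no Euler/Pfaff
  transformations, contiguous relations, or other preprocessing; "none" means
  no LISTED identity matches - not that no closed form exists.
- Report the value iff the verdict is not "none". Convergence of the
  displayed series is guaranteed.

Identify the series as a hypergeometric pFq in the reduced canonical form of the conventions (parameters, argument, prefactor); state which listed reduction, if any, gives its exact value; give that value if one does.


This is 1 * 2F1(-3/4, 5/3; 23/24; 1/2) in reduced canonical form. Verdict: none (x = 1/2): each listed identity misses the multisets {-3/4, 5/3} ; {23/24}.

Key observation: x = (1/2) and the two k-th powers (C = 1, x = 1/2) combine into one argument.
Ratio: r(k) = (1/2) * (k-3/4) (k+5/3) / [(k+23/24) (k+1)] - rational; roots negated = parameters, x = (1/2), C = 1.


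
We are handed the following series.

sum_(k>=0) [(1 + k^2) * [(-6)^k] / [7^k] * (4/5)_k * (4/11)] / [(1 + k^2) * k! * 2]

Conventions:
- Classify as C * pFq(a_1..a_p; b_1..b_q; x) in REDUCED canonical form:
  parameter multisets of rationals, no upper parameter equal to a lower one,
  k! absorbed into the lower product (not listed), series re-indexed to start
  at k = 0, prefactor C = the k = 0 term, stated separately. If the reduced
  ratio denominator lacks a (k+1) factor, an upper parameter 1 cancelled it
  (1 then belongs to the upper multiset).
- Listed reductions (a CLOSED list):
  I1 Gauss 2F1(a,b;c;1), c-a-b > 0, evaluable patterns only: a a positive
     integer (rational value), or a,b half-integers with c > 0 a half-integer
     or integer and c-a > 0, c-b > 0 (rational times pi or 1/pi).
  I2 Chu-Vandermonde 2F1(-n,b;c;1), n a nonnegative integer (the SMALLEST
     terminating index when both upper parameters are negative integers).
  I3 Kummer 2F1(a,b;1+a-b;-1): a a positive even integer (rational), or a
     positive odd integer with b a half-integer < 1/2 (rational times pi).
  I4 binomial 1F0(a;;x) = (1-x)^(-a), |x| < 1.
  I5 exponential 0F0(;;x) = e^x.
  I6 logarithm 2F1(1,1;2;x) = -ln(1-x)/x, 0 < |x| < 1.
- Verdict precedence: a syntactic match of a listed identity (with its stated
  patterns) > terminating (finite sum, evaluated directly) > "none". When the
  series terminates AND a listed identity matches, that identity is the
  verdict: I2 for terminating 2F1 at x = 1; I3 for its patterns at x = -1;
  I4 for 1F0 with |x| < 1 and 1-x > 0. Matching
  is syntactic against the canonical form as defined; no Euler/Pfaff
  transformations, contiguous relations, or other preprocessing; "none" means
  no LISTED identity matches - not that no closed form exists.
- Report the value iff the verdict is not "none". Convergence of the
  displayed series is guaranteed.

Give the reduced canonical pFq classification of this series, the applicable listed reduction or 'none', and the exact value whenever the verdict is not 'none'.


Key observation: t_0 = 2/11 here, and the constant factors (C = 2/11, x = -6/7) combine into one prefactor.
Step ratio: r(k) = (-6/7) * (k+4/5) / [(k+1)] - rational in k. x = (-6/7); t_0 = 2/11; negate the roots.

Reduced: x = -6/7, 1F0, upper = {4/5}, lower = {-}, C = 2/11. Verdict at x = -6/7: binomial (I4) matches (the 1F0 binomial series: exponent -4/5, x = -6/7). Its exact value is (2/11) * (13/7)^(-4/5).


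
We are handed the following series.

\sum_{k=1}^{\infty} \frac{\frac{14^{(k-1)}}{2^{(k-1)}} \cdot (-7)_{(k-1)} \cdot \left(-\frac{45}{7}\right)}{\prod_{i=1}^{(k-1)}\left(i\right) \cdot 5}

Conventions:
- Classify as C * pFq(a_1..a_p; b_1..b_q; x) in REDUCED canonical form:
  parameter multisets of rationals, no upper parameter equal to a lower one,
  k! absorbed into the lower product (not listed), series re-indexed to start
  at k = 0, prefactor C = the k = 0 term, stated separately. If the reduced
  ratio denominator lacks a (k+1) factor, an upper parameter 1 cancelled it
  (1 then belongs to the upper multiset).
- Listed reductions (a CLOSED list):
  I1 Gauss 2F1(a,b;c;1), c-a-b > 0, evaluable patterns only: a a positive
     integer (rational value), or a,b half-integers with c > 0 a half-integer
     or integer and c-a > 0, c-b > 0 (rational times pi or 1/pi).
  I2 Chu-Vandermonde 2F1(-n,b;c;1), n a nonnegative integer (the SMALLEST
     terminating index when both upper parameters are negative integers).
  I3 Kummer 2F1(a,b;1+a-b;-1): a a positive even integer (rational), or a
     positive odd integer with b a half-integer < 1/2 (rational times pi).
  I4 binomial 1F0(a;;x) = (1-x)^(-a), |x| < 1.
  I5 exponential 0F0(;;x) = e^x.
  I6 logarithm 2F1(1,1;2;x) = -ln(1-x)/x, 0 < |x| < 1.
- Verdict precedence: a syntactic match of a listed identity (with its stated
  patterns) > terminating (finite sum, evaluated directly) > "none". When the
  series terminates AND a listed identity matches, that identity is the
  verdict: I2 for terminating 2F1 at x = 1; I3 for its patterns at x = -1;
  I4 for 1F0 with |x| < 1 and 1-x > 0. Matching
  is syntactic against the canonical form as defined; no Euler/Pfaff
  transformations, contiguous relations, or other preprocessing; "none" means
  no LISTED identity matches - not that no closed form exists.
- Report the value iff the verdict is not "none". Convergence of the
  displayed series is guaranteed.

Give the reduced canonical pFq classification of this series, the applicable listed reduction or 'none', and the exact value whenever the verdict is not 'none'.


Classification (C = -\frac{9}{7}): 1F0 with upper {-7}, lower {-}, argument x = 7. Verdict: terminating - the sum ends at index 7 because -7 is a negative integer; exact evaluation follows. Hence: \frac{2519424}{7}.

The tell: with t_0 = -\frac{9}{7}, the product of the first k integers (prefactor -9/7) is k!.
Ratio: r(k) = 7 * (k-7) / [(k+1)] ; factor over Q: parameters, x = 7, and C = -\frac{9}{7}.


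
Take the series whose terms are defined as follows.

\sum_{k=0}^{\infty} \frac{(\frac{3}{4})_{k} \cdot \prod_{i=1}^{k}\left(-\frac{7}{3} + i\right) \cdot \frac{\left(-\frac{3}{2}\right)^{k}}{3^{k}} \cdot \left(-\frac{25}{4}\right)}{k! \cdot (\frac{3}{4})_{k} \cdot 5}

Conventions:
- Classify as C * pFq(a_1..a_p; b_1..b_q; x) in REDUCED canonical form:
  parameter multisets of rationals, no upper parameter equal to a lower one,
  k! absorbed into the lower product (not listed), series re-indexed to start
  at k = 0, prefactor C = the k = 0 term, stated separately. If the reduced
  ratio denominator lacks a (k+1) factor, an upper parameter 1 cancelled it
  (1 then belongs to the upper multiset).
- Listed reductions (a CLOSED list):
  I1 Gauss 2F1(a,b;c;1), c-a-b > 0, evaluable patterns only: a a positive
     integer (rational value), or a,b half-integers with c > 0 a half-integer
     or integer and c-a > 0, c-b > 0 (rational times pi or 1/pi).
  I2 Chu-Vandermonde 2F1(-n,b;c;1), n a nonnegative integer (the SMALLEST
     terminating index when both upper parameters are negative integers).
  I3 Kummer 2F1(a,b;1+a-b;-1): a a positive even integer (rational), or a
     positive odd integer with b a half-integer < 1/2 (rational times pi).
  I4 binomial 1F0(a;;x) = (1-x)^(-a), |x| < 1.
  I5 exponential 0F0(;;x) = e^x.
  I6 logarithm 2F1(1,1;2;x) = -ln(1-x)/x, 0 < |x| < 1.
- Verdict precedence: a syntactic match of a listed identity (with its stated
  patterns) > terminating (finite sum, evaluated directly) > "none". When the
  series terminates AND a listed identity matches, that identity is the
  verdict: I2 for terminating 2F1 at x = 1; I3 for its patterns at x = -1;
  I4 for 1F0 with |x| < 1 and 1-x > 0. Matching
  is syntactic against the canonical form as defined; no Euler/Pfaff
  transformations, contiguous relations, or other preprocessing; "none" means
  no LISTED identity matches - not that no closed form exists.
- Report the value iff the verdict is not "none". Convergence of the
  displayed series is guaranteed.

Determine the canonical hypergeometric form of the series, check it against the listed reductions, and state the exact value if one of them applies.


The tell: from the first term -\frac{5}{4}: the running product (C = -5/4) telescopes to a rising factorial.
Consecutive-term ratio: r(k) = -\frac{1}{2} * (k-\frac{4}{3}) / [(k+1)] - poly over poly, x = -\frac{1}{2} from leading terms; C = -\frac{5}{4} at k = 0.

The series (x = -\frac{1}{2}) is 1F0: upper {-\frac{4}{3}}, lower {-}, prefactor -\frac{5}{4}. Verdict (x = -\frac{1}{2}): binomial (I4) applies (the 1F0 binomial series: exponent 4/3, x = -\frac{1}{2}). Exact value: \left(-\frac{5}{4}\right) \cdot \left(\frac{3}{2}\right)^{\frac{4}{3}}.


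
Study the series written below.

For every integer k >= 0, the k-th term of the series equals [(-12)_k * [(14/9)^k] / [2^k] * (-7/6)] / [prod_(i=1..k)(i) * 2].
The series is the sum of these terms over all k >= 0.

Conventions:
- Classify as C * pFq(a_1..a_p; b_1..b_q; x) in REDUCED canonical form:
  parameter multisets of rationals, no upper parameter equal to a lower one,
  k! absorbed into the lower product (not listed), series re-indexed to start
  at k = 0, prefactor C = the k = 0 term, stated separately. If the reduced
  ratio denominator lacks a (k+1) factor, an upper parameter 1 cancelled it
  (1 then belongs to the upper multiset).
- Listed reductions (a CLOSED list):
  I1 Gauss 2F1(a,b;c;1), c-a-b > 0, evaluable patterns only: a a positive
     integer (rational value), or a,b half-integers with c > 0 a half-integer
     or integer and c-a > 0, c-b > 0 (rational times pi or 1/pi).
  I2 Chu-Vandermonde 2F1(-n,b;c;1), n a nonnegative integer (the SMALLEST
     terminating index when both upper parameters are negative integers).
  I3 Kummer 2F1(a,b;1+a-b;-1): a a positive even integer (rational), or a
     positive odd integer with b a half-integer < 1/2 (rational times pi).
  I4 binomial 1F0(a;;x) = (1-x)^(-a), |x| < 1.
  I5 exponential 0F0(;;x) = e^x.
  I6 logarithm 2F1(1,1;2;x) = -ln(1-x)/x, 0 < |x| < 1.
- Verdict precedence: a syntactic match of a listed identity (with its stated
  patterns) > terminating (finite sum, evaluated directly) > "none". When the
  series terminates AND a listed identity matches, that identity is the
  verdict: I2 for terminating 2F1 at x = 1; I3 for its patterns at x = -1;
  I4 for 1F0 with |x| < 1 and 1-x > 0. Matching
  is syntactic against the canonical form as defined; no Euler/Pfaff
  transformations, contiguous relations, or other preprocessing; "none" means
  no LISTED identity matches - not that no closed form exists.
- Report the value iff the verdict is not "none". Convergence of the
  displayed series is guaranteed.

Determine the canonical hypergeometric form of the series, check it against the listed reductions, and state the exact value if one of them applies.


x = 7/9 here; the reduced form reads 1F0, upper {-12}, lower {-}, C = -7/12. Verdict at x = 7/9: binomial (I4) matches (the 1F0 binomial series: exponent 12, x = 7/9). Sum: -7168/847288609443.

First insight: with t_0 = -7/12, the product of the first k integers (C = -7/12, x = 7/9) is k!.
Consecutive-term ratio: r(k) = (7/9) * (k-12) / [(k+1)] - rational in k, leading ratio (7/9); with t_0 = -7/12, classification follows.


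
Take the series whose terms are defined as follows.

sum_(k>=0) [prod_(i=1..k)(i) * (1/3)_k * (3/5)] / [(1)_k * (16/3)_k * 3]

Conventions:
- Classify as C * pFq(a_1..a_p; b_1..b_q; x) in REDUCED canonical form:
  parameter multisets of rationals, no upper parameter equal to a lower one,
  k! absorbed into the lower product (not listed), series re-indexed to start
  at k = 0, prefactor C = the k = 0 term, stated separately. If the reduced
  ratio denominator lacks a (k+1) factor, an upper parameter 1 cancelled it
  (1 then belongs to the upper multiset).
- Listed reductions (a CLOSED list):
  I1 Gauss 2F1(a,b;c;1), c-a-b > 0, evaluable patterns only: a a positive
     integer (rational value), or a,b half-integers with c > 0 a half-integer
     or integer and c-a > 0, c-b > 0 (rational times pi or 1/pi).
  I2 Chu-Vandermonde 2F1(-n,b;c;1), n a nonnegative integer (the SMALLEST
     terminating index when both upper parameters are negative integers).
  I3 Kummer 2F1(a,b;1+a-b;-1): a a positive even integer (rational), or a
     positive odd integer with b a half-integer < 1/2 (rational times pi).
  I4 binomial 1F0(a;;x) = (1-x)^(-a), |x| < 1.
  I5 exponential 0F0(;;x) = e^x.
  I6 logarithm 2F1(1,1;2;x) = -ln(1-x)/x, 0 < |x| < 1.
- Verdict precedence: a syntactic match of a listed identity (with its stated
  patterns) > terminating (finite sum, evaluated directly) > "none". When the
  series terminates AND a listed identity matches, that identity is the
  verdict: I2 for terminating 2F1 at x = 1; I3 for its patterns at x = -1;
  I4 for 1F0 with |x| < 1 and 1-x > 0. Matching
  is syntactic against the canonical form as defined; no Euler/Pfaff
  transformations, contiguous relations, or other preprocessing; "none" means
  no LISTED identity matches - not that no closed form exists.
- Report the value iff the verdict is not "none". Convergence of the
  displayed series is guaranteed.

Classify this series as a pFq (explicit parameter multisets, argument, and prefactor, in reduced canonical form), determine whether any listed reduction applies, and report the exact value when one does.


At argument 1: a 2F1 with upper {1/3, 1}, lower {16/3}, scaled by C = 1/5. Verdict: Gauss (I1, integer-parameter pattern) applies (x = 1: the Gamma ratio telescopes since c-a-b = 4 > 0 and a = 1 in Z>0). Hence: 13/60.

Key step: x = 1 and the constant factors (C = 1/5) combine into one prefactor.
Term ratio: r(k) = 1 * (k+1/3) (k+1) / [(k+16/3) (k+1)] - rational in k, leading ratio 1; with t_0 = 1/5, classification follows.


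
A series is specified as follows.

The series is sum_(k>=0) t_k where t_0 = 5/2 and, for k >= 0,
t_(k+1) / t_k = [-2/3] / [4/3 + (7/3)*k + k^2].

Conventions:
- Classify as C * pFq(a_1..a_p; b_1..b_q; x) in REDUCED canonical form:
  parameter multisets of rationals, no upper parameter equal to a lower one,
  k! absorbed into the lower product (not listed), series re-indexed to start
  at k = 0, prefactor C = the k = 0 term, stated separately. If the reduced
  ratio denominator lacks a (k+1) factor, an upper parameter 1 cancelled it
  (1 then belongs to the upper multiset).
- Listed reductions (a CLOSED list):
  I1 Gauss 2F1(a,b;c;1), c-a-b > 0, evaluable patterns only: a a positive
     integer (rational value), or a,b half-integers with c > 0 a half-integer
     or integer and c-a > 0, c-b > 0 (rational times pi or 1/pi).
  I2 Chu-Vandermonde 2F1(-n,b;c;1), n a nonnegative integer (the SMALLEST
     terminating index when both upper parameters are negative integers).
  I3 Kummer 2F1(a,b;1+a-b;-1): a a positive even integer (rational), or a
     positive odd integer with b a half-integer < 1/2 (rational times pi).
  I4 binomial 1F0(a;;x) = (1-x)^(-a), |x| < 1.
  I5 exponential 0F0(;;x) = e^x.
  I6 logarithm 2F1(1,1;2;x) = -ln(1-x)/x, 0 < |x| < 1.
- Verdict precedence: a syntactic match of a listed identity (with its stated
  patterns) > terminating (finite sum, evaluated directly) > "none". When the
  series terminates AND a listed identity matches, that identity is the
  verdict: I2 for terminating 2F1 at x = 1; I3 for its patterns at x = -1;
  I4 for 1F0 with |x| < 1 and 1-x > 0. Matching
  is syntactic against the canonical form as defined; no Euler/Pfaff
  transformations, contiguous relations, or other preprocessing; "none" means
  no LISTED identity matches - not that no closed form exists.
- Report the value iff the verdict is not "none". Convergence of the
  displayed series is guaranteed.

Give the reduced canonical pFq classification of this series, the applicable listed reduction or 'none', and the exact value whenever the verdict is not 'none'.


At argument -2/3: a 0F1 with upper {-}, lower {4/3}, scaled by C = 5/2. Verdict: none - at argument -2/3 the multisets {-} ; {4/3} match no listed identity.

The tell: t_0 = 5/2 here, and roots of the ratio polynomials (prefactor 5/2) are the negated parameters.
Adjacent-term ratio: r(k) = (-2/3) * 1 / [(k+4/3) (k+1)] - rational; roots negated = parameters, x = (-2/3), C = 5/2.


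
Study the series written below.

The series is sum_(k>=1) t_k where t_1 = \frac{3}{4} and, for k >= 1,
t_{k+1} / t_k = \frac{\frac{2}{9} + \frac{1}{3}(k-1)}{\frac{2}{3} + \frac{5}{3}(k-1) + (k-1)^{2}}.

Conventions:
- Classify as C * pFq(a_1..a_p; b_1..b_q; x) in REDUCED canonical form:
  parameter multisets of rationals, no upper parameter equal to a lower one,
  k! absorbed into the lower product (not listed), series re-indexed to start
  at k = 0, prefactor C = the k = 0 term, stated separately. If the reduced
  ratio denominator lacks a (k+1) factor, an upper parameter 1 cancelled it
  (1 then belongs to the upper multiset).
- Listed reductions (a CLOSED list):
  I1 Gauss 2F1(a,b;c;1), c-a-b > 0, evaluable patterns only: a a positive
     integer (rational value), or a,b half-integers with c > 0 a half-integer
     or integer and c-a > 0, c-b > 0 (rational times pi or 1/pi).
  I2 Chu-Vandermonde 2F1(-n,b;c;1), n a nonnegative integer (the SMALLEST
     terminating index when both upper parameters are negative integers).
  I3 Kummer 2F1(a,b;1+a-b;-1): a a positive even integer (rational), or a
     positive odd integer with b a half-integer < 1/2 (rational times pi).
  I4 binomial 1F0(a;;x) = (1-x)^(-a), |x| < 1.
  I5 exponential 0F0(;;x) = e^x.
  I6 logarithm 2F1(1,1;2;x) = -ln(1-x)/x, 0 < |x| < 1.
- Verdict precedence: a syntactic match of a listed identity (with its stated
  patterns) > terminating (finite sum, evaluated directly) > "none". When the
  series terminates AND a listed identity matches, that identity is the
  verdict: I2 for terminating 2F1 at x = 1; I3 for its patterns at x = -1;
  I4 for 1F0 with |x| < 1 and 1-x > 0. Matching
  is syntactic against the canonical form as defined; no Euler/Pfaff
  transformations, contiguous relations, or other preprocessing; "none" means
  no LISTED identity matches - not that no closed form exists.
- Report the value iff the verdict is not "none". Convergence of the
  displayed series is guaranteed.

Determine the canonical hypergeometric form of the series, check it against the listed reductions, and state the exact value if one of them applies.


Reduced: x = \frac{1}{3}, 0F0, upper = {-}, lower = {-}, C = \frac{3}{4}. Verdict (x = \frac{1}{3}): the exponential series (I5) applies (the 0F0 exponential series at x = \frac{1}{3}). Value: \frac{3}{4} \cdot e^{\frac{1}{3}}.

Key step: x = \frac{1}{3} and cancel k + 2/3 from the displayed ratio first; then prefactor 3/4.
Ratio: r(k) = \frac{1}{3} * 1 / [(k+1)] - rational; roots negated = parameters, x = \frac{1}{3}, C = \frac{3}{4}.


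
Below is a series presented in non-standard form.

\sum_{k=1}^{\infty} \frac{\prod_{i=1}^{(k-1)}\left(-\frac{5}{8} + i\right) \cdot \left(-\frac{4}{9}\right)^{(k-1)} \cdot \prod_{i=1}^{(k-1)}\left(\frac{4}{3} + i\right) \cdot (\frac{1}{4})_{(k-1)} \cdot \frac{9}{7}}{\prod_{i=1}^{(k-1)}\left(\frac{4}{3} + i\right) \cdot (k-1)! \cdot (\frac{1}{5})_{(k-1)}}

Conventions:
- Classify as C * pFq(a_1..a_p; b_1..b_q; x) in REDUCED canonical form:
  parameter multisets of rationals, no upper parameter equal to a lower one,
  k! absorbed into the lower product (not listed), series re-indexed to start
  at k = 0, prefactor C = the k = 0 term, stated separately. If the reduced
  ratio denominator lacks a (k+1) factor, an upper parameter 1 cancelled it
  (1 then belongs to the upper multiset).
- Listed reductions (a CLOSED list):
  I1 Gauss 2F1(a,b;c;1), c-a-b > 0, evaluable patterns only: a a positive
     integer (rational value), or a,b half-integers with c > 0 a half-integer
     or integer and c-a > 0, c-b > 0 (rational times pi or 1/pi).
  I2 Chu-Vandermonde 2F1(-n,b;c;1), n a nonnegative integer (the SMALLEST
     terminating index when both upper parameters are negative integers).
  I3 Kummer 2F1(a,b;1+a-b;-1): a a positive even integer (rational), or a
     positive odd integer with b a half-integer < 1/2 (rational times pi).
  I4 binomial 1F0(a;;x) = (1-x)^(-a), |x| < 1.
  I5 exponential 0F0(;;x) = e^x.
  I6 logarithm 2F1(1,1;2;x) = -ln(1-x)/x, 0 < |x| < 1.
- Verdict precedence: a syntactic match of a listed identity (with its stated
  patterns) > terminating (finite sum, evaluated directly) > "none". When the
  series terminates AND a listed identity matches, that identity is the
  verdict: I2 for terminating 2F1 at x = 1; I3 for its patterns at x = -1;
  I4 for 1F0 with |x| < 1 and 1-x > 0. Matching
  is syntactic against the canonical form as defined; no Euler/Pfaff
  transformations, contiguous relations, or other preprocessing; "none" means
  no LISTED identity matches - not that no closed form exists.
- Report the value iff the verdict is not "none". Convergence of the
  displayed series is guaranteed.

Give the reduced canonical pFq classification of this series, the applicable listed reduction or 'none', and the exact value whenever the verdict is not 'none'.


At argument -\frac{4}{9}: a 2F1 with upper {\frac{1}{4}, \frac{3}{8}}, lower {\frac{1}{5}}, scaled by C = \frac{9}{7}. Verdict: no listed reduction: x = -\frac{4}{9} and upper {\frac{1}{4}, \frac{3}{8}} fail every I1-I6 pattern.

First insight: t_0 being \frac{9}{7}, the running product (C = 9/7, x = -4/9) telescopes to a rising factorial.
Ratio: r(k) = -\frac{4}{9} * (k+\frac{1}{4}) (k+\frac{3}{8}) / [(k+\frac{1}{5}) (k+1)] - rational in k, leading ratio -\frac{4}{9}; with t_0 = \frac{9}{7}, classification follows.


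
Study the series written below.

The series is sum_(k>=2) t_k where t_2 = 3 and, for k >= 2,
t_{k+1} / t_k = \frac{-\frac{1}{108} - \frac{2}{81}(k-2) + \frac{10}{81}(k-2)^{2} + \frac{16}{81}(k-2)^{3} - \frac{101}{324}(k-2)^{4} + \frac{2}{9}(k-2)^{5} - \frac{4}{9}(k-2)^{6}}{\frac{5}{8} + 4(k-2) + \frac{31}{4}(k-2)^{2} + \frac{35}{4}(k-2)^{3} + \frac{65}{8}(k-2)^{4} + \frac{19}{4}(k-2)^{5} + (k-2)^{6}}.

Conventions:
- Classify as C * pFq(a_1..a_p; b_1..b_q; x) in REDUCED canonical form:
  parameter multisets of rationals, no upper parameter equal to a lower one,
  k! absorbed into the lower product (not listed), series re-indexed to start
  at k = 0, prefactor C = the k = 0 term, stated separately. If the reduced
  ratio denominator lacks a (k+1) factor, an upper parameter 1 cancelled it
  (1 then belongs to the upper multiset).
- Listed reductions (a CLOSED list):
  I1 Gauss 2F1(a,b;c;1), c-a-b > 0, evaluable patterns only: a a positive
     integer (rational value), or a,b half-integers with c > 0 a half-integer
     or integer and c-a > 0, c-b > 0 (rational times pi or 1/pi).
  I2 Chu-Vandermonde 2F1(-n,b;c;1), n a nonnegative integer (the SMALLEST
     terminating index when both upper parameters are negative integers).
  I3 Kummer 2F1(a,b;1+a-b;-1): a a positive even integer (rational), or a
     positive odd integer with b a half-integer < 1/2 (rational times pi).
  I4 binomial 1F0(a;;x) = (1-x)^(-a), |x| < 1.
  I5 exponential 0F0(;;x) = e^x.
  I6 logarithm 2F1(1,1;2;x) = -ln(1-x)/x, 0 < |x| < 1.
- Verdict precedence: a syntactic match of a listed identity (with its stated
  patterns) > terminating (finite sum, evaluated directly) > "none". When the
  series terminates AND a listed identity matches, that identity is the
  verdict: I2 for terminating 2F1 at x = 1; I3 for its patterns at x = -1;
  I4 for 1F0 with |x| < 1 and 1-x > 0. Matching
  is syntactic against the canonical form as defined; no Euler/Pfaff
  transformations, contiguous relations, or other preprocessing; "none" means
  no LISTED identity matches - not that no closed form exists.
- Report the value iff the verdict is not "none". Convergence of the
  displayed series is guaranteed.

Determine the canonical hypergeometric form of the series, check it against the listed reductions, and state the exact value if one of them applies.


x = -\frac{4}{9} here; the reduced form reads 3F2, upper {-\frac{3}{4}, -\frac{1}{3}, \frac{1}{3}}, lower {1, \frac{5}{2}}, C = 3. Verdict: none - at argument -\frac{4}{9} the multisets {-\frac{3}{4}, -\frac{1}{3}, \frac{1}{3}} ; {1, \frac{5}{2}} match no listed identity.

Key step: x = -\frac{4}{9} and the ratio is unreduced: k^2 + 1 divides both sides (prefactor 3).
Adjacent-term ratio: r(k) = -\frac{4}{9} * (k-\frac{3}{4}) (k-\frac{1}{3}) (k+\frac{1}{3}) / [(k+1) (k+\frac{5}{2}) (k+1)] - rational in k. x = -\frac{4}{9}; t_0 = 3; negate the roots.


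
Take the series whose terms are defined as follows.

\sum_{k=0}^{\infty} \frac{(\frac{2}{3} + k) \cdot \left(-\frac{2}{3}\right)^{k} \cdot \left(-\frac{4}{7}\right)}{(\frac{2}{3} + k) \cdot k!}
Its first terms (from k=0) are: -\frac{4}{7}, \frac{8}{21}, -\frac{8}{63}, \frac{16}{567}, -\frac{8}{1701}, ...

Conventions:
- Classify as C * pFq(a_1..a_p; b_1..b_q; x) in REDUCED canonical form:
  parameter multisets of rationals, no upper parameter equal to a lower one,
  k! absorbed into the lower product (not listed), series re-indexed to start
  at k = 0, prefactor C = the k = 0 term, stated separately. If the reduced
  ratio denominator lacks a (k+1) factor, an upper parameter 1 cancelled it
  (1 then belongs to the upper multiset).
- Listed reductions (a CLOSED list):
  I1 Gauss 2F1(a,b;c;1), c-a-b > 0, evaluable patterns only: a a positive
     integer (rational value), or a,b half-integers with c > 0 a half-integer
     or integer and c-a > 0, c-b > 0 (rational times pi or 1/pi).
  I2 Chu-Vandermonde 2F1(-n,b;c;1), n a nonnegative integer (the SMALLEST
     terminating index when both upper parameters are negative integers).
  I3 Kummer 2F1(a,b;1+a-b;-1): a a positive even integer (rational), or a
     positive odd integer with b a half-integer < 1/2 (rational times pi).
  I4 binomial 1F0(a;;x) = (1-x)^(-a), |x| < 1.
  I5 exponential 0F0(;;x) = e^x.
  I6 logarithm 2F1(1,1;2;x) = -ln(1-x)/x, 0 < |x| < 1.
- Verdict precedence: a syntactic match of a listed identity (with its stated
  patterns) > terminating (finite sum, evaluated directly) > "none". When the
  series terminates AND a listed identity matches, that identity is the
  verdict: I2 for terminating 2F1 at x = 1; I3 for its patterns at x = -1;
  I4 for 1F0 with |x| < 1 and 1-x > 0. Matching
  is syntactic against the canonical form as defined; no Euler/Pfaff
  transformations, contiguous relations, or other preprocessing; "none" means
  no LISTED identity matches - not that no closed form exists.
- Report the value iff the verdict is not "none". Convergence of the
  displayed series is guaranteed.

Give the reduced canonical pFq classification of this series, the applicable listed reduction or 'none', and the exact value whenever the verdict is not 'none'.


Canonical form: C = -\frac{4}{7} times 0F0 with upper {-}, lower {-}, x = -\frac{2}{3}. Verdict: the exponential series (I5) applies (the 0F0 exponential series at x = -\frac{2}{3}). Its exact value is \left(-\frac{4}{7}\right) \cdot e^{-\frac{2}{3}}.

Key step: from the first term -\frac{4}{7}: the factor k + 2/3 cancels (top and bottom), leaving prefactor -4/7.
Term ratio: r(k) = -\frac{2}{3} * 1 / [(k+1)] ; factor over Q: parameters, x = -\frac{2}{3}, and C = -\frac{4}{7}.
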